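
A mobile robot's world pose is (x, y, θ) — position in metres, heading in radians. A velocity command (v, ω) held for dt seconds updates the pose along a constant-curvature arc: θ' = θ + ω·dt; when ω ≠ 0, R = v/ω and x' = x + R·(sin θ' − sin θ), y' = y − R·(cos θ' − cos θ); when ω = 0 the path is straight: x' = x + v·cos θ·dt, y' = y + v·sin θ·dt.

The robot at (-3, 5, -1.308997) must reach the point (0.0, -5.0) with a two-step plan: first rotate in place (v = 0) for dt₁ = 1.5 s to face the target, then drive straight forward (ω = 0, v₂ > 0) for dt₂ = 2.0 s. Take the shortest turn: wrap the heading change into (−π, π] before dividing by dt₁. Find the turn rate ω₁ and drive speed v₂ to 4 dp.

ω₁ = 0.0198, v₂ = 5.2202

heading to target = atan2(-5−5, 0−-3) = -1.2793
Δθ = wrap(-1.2793 − -1.3090) = 0.0297; ω₁ = Δθ/dt₁ = 0.0198
distance = √((0−-3)² + (-5−5)²) = 10.4403; v₂ = distance/dt₂ = 5.2202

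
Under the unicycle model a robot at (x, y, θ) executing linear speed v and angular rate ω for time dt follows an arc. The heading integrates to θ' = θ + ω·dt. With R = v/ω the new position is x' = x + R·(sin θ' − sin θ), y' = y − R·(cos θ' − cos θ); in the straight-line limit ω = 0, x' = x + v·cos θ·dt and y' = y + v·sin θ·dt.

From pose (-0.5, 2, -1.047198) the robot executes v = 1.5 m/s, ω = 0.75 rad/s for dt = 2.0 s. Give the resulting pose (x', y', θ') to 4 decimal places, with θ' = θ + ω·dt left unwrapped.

(2.1070, 1.2015, 0.4528)

θ' = -1.0472 + 0.75·2.0 = 0.4528
R = v/ω = 1.5/0.75 = 2.0000
x' = -0.5 + 2.0000·(sin 0.4528 − sin -1.0472) = 2.1070
y' = 2 − 2.0000·(cos 0.4528 − cos -1.0472) = 1.2015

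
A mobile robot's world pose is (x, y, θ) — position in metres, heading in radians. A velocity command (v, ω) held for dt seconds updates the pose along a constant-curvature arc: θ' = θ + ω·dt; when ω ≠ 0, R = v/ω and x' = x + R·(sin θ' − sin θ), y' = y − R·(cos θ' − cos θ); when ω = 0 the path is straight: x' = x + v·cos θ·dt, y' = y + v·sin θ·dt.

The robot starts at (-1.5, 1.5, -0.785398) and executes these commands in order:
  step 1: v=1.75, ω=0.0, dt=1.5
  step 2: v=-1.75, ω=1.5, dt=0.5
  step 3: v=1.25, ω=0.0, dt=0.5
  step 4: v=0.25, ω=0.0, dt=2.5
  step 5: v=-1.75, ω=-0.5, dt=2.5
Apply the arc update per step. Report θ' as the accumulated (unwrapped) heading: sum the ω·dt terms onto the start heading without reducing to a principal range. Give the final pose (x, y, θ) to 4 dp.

(-2.4129, 2.4530, -1.2854)

step 1: θ'=-0.7854 (straight) → pose (0.3562, -0.3562, -0.7854)
step 2: θ'=-0.0354 (R=-1.1667) → pose (-0.4275, -0.0152, -0.0354)
step 3: θ'=-0.0354 (straight) → pose (0.1971, -0.0373, -0.0354)
step 4: θ'=-0.0354 (straight) → pose (0.8217, -0.0594, -0.0354)
step 5: θ'=-1.2854 (R=3.5000) → pose (-2.4129, 2.4530, -1.2854)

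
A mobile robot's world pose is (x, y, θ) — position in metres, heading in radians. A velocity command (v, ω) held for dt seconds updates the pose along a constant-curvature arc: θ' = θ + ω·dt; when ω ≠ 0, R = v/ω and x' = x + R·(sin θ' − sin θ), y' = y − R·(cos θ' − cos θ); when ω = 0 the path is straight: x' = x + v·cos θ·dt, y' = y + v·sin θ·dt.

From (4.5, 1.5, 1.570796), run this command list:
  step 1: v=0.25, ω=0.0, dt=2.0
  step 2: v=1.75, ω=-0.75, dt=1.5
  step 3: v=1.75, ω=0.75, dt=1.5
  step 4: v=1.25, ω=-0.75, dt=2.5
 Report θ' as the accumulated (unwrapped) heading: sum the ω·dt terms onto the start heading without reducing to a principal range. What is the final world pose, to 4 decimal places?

step 1: θ'=1.5708 (straight) → pose (4.5000, 2.0000, 1.5708)
step 2: θ'=0.4458 (R=-2.3333) → pose (5.8273, 4.1053, 0.4458)
step 3: θ'=1.5708 (R=2.3333) → pose (7.1545, 6.2106, 1.5708)
step 4: θ'=-0.3042 (R=-1.6667) → pose (9.3204, 7.8007, -0.3042)

(9.3204, 7.8007, -0.3042)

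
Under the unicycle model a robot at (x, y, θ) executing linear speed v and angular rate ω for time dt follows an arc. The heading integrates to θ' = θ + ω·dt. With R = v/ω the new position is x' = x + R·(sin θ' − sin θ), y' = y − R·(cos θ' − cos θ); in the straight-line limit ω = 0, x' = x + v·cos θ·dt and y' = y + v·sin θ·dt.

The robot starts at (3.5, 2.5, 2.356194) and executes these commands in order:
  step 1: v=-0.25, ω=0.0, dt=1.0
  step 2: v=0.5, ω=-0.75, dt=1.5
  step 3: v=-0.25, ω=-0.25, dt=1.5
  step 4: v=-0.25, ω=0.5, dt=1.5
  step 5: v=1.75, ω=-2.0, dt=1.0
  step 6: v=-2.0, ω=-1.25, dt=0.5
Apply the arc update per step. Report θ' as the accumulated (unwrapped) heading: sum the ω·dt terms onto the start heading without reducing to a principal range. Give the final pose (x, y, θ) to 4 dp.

(3.6718, 3.8266, -1.0188)

step 1: θ'=2.3562 (straight) → pose (3.6768, 2.3232, 2.3562)
step 2: θ'=1.2312 (R=-0.6667) → pose (3.5196, 3.0167, 1.2312)
step 3: θ'=0.8562 (R=1.0000) → pose (3.3321, 2.6945, 0.8562)
step 4: θ'=1.6062 (R=-0.5000) → pose (3.2100, 2.3491, 1.6062)
step 5: θ'=-0.3938 (R=-0.8750) → pose (4.4202, 3.1881, -0.3938)
step 6: θ'=-1.0188 (R=1.6000) → pose (3.6718, 3.8266, -1.0188)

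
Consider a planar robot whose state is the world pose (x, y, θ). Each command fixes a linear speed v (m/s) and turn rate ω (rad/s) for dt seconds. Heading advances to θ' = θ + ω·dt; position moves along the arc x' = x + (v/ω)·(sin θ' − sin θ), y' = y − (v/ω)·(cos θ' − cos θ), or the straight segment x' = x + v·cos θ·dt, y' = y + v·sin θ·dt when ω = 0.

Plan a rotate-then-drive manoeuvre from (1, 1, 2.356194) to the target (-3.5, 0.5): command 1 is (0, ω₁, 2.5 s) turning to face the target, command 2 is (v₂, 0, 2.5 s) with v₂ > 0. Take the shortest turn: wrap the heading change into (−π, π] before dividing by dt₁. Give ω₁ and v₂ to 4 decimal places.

ω₁ = 0.3584, v₂ = 1.8111

heading to target = atan2(0.5−1, -3.5−1) = -3.0309
Δθ = wrap(-3.0309 − 2.3562) = 0.8961; ω₁ = Δθ/dt₁ = 0.3584
distance = √((-3.5−1)² + (0.5−1)²) = 4.5277; v₂ = distance/dt₂ = 1.8111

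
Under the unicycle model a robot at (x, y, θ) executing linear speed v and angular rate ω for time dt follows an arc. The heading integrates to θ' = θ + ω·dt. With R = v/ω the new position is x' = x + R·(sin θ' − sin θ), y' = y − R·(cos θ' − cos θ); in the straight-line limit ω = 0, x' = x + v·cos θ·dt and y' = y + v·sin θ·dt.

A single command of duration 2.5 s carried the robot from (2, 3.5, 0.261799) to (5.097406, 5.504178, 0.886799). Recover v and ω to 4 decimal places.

v = 1.5000, ω = 0.2500

Δθ = 0.886799 − 0.261799 = 0.625000
ω = Δθ/dt = 0.625000/2.5 = 0.2500
R = Δx/(sin θ' − sin θ) = 6.0000
v = R·ω = 6.0000·0.2500 = 1.5000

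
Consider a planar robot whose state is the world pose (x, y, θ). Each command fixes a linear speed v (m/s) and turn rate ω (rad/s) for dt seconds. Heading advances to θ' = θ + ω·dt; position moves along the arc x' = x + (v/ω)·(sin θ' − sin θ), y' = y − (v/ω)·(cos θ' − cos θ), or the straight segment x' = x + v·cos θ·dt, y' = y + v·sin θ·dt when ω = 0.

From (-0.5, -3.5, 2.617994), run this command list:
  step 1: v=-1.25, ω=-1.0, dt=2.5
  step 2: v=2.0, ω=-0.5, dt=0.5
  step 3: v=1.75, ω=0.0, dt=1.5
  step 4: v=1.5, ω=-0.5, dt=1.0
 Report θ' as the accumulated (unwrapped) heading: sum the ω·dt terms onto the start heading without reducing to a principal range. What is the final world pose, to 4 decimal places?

(3.9991, -6.7297, -0.6320)

step 1: θ'=0.1180 (R=1.2500) → pose (-0.9778, -5.8238, 0.1180)
step 2: θ'=-0.1320 (R=-4.0000) → pose (0.0195, -5.8308, -0.1320)
step 3: θ'=-0.1320 (straight) → pose (2.6217, -6.1763, -0.1320)
step 4: θ'=-0.6320 (R=-3.0000) → pose (3.9991, -6.7297, -0.6320)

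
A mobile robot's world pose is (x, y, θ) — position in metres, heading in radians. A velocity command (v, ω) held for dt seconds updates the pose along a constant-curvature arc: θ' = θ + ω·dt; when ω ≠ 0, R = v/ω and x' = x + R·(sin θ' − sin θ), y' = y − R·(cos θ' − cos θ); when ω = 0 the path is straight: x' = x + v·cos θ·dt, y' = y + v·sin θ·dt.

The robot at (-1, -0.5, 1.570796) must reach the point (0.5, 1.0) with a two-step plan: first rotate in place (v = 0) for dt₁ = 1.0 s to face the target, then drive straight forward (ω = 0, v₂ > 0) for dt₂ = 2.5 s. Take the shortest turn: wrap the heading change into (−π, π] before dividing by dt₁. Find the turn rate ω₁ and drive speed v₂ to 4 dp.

heading to target = atan2(1−-0.5, 0.5−-1) = 0.7854
Δθ = wrap(0.7854 − 1.5708) = -0.7854; ω₁ = Δθ/dt₁ = -0.7854
distance = √((0.5−-1)² + (1−-0.5)²) = 2.1213; v₂ = distance/dt₂ = 0.8485

ω₁ = -0.7854, v₂ = 0.8485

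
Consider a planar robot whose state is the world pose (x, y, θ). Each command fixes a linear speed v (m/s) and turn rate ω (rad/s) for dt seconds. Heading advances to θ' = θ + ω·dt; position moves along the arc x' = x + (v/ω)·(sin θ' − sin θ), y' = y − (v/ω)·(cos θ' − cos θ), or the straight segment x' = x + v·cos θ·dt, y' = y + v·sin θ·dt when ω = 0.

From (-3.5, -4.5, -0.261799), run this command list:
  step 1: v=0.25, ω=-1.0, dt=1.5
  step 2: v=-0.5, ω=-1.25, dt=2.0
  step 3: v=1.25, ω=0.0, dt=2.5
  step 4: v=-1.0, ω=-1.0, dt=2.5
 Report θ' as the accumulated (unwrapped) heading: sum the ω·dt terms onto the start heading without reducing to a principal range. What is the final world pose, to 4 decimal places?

step 1: θ'=-1.7618 (R=-0.2500) → pose (-3.3193, -4.7889, -1.7618)
step 2: θ'=-4.2618 (R=0.4000) → pose (-2.5664, -4.6907, -4.2618)
step 3: θ'=-4.2618 (straight) → pose (-3.9274, -1.8776, -4.2618)
step 4: θ'=-6.7618 (R=1.0000) → pose (-5.2881, -3.2007, -6.7618)

(-5.2881, -3.2007, -6.7618)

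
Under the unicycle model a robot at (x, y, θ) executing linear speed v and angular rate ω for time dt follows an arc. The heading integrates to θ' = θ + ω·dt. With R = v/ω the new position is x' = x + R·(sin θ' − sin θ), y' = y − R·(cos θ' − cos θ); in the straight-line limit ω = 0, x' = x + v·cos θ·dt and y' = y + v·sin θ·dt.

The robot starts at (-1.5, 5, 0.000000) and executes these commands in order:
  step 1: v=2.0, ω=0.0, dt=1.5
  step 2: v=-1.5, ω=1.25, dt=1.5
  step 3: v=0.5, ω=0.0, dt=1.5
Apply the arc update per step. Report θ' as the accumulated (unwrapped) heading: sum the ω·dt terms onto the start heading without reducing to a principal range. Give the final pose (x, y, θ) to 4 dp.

(0.1304, 4.1561, 1.8750)

step 1: θ'=0.0000 (straight) → pose (1.5000, 5.0000, 0.0000)
step 2: θ'=1.8750 (R=-1.2000) → pose (0.3551, 3.4406, 1.8750)
step 3: θ'=1.8750 (straight) → pose (0.1304, 4.1561, 1.8750)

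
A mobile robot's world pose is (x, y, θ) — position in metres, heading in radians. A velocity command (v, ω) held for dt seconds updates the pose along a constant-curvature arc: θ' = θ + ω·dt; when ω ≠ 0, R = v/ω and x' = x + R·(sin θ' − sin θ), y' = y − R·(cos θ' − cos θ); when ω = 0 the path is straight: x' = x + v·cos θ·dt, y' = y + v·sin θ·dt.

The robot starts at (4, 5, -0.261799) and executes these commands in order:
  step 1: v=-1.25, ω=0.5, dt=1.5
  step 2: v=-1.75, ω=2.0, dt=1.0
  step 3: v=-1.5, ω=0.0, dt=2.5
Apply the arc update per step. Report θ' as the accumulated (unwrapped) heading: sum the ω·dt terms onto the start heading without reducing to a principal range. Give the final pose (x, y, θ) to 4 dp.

step 1: θ'=0.4882 (R=-2.5000) → pose (2.1804, 4.7931, 0.4882)
step 2: θ'=2.4882 (R=-0.8750) → pose (2.0589, 3.3256, 2.4882)
step 3: θ'=2.4882 (straight) → pose (5.0365, 1.0460, 2.4882)

(5.0365, 1.0460, 2.4882)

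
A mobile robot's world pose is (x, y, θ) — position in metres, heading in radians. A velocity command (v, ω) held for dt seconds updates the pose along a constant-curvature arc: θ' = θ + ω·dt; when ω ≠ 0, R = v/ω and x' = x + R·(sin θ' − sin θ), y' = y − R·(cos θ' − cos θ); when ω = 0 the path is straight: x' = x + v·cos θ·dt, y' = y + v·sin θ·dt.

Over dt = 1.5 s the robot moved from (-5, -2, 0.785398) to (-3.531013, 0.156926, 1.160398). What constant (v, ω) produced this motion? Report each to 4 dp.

Δθ = 1.160398 − 0.785398 = 0.375000
ω = Δθ/dt = 0.375000/1.5 = 0.2500
R = −Δy/(cos θ' − cos θ) = 7.0000
v = R·ω = 7.0000·0.2500 = 1.7500

v = 1.7500, ω = 0.2500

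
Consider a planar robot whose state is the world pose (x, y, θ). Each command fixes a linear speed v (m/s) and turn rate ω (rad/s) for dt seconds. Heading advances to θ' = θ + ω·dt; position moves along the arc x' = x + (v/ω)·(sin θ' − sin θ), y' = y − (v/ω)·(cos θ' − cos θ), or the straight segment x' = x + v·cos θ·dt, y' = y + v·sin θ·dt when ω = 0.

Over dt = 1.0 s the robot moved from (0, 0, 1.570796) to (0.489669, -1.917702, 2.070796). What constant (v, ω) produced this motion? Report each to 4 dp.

v = -2.0000, ω = 0.5000

Δθ = 2.070796 − 1.570796 = 0.500000
ω = Δθ/dt = 0.500000/1.0 = 0.5000
R = −Δy/(cos θ' − cos θ) = -4.0000
v = R·ω = -4.0000·0.5000 = -2.0000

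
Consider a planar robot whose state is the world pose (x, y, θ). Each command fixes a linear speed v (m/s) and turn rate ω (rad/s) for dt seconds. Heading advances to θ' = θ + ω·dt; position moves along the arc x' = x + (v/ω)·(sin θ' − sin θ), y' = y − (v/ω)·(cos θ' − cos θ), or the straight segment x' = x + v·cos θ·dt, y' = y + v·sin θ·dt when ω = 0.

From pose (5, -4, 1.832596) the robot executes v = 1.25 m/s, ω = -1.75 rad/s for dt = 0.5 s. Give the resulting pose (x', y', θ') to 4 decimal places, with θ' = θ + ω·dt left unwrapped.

(5.1058, -3.4041, 0.9576)

θ' = 1.8326 + -1.75·0.5 = 0.9576
R = v/ω = 1.25/-1.75 = -0.7143
x' = 5 + -0.7143·(sin 0.9576 − sin 1.8326) = 5.1058
y' = -4 − -0.7143·(cos 0.9576 − cos 1.8326) = -3.4041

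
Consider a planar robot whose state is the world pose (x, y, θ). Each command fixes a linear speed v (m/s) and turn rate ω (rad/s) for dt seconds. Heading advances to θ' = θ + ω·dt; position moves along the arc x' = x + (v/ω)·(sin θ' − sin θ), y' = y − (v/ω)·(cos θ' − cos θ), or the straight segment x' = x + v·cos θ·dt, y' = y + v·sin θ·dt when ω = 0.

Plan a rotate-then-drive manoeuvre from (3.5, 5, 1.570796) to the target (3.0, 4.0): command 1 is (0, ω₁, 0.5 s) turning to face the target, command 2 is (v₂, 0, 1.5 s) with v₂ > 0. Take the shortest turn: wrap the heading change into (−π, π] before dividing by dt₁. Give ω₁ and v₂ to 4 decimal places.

ω₁ = 5.3559, v₂ = 0.7454

heading to target = atan2(4−5, 3−3.5) = -2.0344
Δθ = wrap(-2.0344 − 1.5708) = 2.6779; ω₁ = Δθ/dt₁ = 5.3559
distance = √((3−3.5)² + (4−5)²) = 1.1180; v₂ = distance/dt₂ = 0.7454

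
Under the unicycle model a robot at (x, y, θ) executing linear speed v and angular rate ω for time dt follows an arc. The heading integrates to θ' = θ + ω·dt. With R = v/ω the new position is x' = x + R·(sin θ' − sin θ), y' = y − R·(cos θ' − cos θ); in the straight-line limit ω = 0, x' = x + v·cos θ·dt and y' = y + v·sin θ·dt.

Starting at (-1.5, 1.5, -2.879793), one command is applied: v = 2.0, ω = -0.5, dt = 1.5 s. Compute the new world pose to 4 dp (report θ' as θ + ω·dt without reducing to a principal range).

θ' = -2.8798 + -0.5·1.5 = -3.6298
R = v/ω = 2.0/-0.5 = -4.0000
x' = -1.5 + -4.0000·(sin -3.6298 − sin -2.8798) = -4.4114
y' = 1.5 − -4.0000·(cos -3.6298 − cos -2.8798) = 1.8310

(-4.4114, 1.8310, -3.6298)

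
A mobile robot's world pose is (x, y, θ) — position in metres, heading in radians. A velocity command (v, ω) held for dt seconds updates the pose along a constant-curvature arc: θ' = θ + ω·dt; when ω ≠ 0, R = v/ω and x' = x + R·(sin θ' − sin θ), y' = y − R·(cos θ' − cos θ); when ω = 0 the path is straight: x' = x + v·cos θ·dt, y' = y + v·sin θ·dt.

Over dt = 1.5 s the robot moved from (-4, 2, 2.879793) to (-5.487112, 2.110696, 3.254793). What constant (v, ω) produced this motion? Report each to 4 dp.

Δθ = 3.254793 − 2.879793 = 0.375000
ω = Δθ/dt = 0.375000/1.5 = 0.2500
R = Δx/(sin θ' − sin θ) = 4.0000
v = R·ω = 4.0000·0.2500 = 1.0000

v = 1.0000, ω = 0.2500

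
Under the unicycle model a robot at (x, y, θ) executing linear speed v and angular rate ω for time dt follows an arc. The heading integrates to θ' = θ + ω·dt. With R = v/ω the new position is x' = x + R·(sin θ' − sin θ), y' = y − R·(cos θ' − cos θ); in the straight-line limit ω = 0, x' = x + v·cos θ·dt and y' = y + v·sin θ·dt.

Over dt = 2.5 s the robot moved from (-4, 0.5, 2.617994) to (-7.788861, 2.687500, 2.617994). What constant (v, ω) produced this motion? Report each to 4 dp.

Δθ = 2.617994 − 2.617994 = 0.000000
ω = Δθ/dt = 0.000000/2.5 = 0.0000
ω = 0 → v = (Δx·cos θ + Δy·sin θ)/dt = 1.7500

v = 1.7500, ω = 0.0000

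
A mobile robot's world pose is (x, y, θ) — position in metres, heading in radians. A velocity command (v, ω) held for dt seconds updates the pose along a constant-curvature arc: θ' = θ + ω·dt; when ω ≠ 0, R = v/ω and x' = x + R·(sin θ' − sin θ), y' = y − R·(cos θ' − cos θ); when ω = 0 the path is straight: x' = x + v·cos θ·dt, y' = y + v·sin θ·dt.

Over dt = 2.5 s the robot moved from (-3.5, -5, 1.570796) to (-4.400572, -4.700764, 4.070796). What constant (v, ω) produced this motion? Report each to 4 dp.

v = 0.5000, ω = 1.0000

Δθ = 4.070796 − 1.570796 = 2.500000
ω = Δθ/dt = 2.500000/2.5 = 1.0000
R = Δx/(sin θ' − sin θ) = 0.5000
v = R·ω = 0.5000·1.0000 = 0.5000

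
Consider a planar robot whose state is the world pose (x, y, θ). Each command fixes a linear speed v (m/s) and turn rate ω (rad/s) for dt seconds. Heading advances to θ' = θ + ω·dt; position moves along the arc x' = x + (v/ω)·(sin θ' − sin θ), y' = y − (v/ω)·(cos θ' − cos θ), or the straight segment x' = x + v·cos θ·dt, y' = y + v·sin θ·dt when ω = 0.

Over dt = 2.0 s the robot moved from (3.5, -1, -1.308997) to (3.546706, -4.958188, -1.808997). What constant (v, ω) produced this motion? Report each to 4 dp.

Δθ = -1.808997 − -1.308997 = -0.500000
ω = Δθ/dt = -0.500000/2.0 = -0.2500
R = −Δy/(cos θ' − cos θ) = -8.0000
v = R·ω = -8.0000·-0.2500 = 2.0000

v = 2.0000, ω = -0.2500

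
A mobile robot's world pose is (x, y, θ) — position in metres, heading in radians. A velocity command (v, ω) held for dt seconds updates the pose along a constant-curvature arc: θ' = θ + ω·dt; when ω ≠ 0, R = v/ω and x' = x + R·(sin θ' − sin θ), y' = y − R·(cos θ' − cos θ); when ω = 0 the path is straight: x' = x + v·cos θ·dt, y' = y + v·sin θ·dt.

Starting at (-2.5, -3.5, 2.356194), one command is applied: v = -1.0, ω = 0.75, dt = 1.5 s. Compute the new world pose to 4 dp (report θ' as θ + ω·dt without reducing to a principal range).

(-1.1130, -3.8144, 3.4812)

θ' = 2.3562 + 0.75·1.5 = 3.4812
R = v/ω = -1.0/0.75 = -1.3333
x' = -2.5 + -1.3333·(sin 3.4812 − sin 2.3562) = -1.1130
y' = -3.5 − -1.3333·(cos 3.4812 − cos 2.3562) = -3.8144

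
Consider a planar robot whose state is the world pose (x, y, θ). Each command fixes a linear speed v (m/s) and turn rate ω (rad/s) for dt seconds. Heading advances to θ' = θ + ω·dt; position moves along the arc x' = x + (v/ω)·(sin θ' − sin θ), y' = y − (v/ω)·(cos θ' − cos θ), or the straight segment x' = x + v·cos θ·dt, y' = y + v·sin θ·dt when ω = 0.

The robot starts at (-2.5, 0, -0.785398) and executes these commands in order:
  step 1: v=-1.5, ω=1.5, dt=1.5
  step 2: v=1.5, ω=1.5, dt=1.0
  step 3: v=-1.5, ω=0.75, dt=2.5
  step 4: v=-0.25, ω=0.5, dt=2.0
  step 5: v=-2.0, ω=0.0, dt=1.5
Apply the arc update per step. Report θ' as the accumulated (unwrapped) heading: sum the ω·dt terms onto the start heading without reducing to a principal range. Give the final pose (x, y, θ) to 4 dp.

step 1: θ'=1.4646 (R=-1.0000) → pose (-4.2015, -0.6011, 1.4646)
step 2: θ'=2.9646 (R=1.0000) → pose (-5.0198, 0.4893, 2.9646)
step 3: θ'=4.8396 (R=-2.0000) → pose (-2.6838, 2.7118, 4.8396)
step 4: θ'=5.8396 (R=-0.5000) → pose (-2.9652, 3.0999, 5.8396)
step 5: θ'=5.8396 (straight) → pose (-5.6748, 4.3875, 5.8396)

(-5.6748, 4.3875, 5.8396)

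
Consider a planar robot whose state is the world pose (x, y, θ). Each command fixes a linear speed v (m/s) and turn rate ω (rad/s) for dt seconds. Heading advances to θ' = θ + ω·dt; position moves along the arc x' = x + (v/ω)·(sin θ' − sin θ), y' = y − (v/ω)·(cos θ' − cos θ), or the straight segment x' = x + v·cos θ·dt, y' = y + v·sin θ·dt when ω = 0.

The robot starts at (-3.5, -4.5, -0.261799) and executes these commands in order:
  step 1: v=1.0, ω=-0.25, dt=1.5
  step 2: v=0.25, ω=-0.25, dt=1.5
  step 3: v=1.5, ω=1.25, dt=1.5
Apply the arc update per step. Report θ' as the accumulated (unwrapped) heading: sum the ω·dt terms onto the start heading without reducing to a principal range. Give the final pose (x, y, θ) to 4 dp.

step 1: θ'=-0.6368 (R=-4.0000) → pose (-2.1568, -5.1477, -0.6368)
step 2: θ'=-1.0118 (R=-1.0000) → pose (-1.9036, -5.4214, -1.0118)
step 3: θ'=0.8632 (R=1.2000) → pose (0.0256, -5.5650, 0.8632)

(0.0256, -5.5650, 0.8632)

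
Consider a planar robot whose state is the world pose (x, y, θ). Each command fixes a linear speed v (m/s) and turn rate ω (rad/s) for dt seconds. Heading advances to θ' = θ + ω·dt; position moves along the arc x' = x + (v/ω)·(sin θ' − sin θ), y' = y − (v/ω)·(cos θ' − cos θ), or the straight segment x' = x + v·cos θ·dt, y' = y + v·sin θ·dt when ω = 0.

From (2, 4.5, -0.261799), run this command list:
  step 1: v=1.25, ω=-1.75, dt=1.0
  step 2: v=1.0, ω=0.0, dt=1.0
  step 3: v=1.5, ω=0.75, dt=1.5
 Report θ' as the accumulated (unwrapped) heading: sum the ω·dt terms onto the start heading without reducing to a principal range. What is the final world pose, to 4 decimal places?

(2.2928, 0.4834, -0.8868)

step 1: θ'=-2.0118 (R=-0.7143) → pose (2.4611, 3.5052, -2.0118)
step 2: θ'=-2.0118 (straight) → pose (2.0342, 2.6008, -2.0118)
step 3: θ'=-0.8868 (R=2.0000) → pose (2.2928, 0.4834, -0.8868)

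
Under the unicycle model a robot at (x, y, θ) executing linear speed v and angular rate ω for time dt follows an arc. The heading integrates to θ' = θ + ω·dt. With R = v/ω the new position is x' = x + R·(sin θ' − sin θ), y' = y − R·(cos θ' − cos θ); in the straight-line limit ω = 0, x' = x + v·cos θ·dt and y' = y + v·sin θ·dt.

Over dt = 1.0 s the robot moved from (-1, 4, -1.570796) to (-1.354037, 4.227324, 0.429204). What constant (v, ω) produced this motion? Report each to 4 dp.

Δθ = 0.429204 − -1.570796 = 2.000000
ω = Δθ/dt = 2.000000/1.0 = 2.0000
R = Δx/(sin θ' − sin θ) = -0.2500
v = R·ω = -0.2500·2.0000 = -0.5000

v = -0.5000, ω = 2.0000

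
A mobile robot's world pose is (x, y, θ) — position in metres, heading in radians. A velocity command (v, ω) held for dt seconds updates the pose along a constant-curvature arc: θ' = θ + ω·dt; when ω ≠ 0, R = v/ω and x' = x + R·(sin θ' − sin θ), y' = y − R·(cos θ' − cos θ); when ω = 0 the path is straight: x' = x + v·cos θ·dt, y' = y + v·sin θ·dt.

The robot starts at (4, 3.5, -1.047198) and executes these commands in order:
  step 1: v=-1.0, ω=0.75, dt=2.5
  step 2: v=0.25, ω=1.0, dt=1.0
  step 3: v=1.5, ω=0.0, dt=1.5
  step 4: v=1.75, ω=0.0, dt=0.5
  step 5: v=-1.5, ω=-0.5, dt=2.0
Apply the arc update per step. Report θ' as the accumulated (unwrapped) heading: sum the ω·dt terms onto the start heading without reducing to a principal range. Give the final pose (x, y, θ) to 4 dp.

step 1: θ'=0.8278 (R=-1.3333) → pose (1.8634, 3.7353, 0.8278)
step 2: θ'=1.8278 (R=0.2500) → pose (1.9210, 3.9680, 1.8278)
step 3: θ'=1.8278 (straight) → pose (1.3491, 6.1441, 1.8278)
step 4: θ'=1.8278 (straight) → pose (1.1267, 6.9904, 1.8278)
step 5: θ'=0.8278 (R=3.0000) → pose (0.4346, 4.1983, 0.8278)

(0.4346, 4.1983, 0.8278)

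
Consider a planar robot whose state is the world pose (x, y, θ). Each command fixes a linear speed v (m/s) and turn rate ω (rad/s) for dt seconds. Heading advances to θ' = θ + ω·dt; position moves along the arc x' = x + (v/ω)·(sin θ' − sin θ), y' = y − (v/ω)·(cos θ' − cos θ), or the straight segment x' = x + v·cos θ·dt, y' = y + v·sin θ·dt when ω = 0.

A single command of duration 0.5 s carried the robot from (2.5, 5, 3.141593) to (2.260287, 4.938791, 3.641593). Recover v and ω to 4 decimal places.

v = 0.5000, ω = 1.0000

Δθ = 3.641593 − 3.141593 = 0.500000
ω = Δθ/dt = 0.500000/0.5 = 1.0000
R = Δx/(sin θ' − sin θ) = 0.5000
v = R·ω = 0.5000·1.0000 = 0.5000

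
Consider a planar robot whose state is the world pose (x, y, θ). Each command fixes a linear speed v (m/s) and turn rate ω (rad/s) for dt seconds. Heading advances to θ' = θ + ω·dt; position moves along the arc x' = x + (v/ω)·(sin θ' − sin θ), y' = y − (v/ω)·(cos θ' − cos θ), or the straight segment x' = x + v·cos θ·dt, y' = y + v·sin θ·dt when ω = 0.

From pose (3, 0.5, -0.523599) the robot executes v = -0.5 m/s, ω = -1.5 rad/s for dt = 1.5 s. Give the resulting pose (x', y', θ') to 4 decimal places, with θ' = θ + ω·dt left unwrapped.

(3.0468, 1.0997, -2.7736)

θ' = -0.5236 + -1.5·1.5 = -2.7736
R = v/ω = -0.5/-1.5 = 0.3333
x' = 3 + 0.3333·(sin -2.7736 − sin -0.5236) = 3.0468
y' = 0.5 − 0.3333·(cos -2.7736 − cos -0.5236) = 1.0997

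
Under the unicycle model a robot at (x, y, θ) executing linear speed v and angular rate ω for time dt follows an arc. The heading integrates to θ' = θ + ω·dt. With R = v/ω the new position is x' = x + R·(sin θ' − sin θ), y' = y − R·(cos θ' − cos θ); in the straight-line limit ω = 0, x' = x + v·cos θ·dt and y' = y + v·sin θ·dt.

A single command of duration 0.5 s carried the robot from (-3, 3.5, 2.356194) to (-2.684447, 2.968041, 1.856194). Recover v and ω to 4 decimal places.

Δθ = 1.856194 − 2.356194 = -0.500000
ω = Δθ/dt = -0.500000/0.5 = -1.0000
R = −Δy/(cos θ' − cos θ) = 1.2500
v = R·ω = 1.2500·-1.0000 = -1.2500

v = -1.2500, ω = -1.0000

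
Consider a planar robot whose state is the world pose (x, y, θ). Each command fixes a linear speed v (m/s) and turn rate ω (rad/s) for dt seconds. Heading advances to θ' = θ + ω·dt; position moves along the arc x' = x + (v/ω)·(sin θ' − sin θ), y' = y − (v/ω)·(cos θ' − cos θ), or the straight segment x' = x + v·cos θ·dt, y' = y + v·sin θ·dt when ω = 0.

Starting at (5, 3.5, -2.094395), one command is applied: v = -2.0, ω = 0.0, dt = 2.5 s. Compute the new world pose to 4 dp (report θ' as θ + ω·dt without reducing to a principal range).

θ' = -2.0944 + 0.0·2.5 = -2.0944
ω = 0 → straight: x' = 5 + -2.0·cos(-2.0944)·2.5 = 7.5000
y' = 3.5 + -2.0·sin(-2.0944)·2.5 = 7.8301

(7.5000, 7.8301, -2.0944)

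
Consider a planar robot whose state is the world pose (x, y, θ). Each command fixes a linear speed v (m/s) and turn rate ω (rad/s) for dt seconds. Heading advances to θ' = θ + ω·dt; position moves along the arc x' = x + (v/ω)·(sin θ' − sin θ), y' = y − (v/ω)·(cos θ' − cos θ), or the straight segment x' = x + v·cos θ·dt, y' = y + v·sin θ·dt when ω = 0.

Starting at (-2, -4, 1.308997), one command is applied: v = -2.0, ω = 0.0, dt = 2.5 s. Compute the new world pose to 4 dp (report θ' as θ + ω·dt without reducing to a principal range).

(-3.2941, -8.8296, 1.3090)

θ' = 1.3090 + 0.0·2.5 = 1.3090
ω = 0 → straight: x' = -2 + -2.0·cos(1.3090)·2.5 = -3.2941
y' = -4 + -2.0·sin(1.3090)·2.5 = -8.8296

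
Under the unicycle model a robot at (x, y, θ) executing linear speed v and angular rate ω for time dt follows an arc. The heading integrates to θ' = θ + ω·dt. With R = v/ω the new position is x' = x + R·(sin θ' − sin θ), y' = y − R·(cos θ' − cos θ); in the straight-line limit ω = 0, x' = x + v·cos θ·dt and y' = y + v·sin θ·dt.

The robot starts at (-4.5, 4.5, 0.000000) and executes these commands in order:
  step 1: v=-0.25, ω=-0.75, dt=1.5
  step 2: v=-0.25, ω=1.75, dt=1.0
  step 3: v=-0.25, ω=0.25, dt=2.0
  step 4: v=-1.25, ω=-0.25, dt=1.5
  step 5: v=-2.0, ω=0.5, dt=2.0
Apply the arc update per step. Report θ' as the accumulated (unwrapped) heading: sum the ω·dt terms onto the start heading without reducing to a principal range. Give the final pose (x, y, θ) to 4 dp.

(-7.6429, -0.7782, 1.7500)

step 1: θ'=-1.1250 (R=0.3333) → pose (-4.8008, 4.6896, -1.1250)
step 2: θ'=0.6250 (R=-0.1429) → pose (-5.0132, 4.7439, 0.6250)
step 3: θ'=1.1250 (R=-1.0000) → pose (-5.3304, 4.3641, 1.1250)
step 4: θ'=0.7500 (R=5.0000) → pose (-6.4336, 2.8615, 0.7500)
step 5: θ'=1.7500 (R=-4.0000) → pose (-7.6429, -0.7782, 1.7500)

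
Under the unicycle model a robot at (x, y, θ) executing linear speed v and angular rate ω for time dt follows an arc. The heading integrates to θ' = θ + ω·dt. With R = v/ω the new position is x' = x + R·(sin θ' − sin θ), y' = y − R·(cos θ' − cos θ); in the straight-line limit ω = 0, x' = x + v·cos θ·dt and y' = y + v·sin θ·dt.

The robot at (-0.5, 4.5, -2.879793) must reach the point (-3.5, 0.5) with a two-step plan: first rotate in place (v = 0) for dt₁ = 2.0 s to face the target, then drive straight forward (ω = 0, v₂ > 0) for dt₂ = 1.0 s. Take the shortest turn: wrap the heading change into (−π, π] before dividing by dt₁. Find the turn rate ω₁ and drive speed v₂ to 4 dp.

heading to target = atan2(0.5−4.5, -3.5−-0.5) = -2.2143
Δθ = wrap(-2.2143 − -2.8798) = 0.6655; ω₁ = Δθ/dt₁ = 0.3327
distance = √((-3.5−-0.5)² + (0.5−4.5)²) = 5.0000; v₂ = distance/dt₂ = 5.0000

ω₁ = 0.3327, v₂ = 5.0000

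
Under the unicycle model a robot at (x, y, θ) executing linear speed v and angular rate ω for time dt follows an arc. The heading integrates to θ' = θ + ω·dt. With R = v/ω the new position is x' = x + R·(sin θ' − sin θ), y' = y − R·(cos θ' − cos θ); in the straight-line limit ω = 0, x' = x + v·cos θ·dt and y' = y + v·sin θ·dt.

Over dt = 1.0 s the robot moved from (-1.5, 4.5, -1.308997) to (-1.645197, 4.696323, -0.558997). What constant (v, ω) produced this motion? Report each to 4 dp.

Δθ = -0.558997 − -1.308997 = 0.750000
ω = Δθ/dt = 0.750000/1.0 = 0.7500
R = −Δy/(cos θ' − cos θ) = -0.3333
v = R·ω = -0.3333·0.7500 = -0.2500

v = -0.2500, ω = 0.7500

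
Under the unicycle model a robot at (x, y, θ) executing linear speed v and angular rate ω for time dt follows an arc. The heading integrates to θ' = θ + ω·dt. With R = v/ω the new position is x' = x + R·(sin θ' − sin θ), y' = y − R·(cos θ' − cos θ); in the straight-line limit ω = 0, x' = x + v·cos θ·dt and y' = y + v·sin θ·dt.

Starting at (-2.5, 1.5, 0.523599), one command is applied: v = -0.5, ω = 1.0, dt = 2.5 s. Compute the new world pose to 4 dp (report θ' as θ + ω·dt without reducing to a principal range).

(-2.3089, 0.5705, 3.0236)

θ' = 0.5236 + 1.0·2.5 = 3.0236
R = v/ω = -0.5/1.0 = -0.5000
x' = -2.5 + -0.5000·(sin 3.0236 − sin 0.5236) = -2.3089
y' = 1.5 − -0.5000·(cos 3.0236 − cos 0.5236) = 0.5705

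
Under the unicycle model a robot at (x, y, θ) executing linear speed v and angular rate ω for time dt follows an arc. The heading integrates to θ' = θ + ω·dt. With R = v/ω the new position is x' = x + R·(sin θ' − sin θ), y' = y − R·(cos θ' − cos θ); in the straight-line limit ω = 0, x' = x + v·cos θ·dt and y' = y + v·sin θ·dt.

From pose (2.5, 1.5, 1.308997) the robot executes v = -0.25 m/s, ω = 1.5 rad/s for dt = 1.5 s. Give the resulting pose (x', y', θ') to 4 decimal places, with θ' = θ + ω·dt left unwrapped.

θ' = 1.3090 + 1.5·1.5 = 3.5590
R = v/ω = -0.25/1.5 = -0.1667
x' = 2.5 + -0.1667·(sin 3.5590 − sin 1.3090) = 2.7286
y' = 1.5 − -0.1667·(cos 3.5590 − cos 1.3090) = 1.3045

(2.7286, 1.3045, 3.5590)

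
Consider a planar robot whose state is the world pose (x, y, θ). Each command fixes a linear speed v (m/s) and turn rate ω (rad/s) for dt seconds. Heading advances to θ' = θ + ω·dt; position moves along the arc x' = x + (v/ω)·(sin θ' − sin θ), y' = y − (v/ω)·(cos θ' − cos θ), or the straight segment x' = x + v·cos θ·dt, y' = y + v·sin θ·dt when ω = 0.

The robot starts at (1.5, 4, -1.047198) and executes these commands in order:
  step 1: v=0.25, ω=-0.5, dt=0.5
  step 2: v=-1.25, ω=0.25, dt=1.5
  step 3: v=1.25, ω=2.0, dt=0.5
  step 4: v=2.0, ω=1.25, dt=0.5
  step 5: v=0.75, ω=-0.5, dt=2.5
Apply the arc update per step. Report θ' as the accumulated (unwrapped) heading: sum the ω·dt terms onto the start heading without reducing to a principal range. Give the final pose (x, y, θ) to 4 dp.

(3.9255, 5.8196, -0.5472)

step 1: θ'=-1.2972 (R=-0.5000) → pose (1.5484, 3.8851, -1.2972)
step 2: θ'=-0.9222 (R=-5.0000) → pose (0.7190, 5.5545, -0.9222)
step 3: θ'=0.0778 (R=0.6250) → pose (1.2657, 5.3089, 0.0778)
step 4: θ'=0.7028 (R=1.6000) → pose (2.1755, 5.6832, 0.7028)
step 5: θ'=-0.5472 (R=-1.5000) → pose (3.9255, 5.8196, -0.5472)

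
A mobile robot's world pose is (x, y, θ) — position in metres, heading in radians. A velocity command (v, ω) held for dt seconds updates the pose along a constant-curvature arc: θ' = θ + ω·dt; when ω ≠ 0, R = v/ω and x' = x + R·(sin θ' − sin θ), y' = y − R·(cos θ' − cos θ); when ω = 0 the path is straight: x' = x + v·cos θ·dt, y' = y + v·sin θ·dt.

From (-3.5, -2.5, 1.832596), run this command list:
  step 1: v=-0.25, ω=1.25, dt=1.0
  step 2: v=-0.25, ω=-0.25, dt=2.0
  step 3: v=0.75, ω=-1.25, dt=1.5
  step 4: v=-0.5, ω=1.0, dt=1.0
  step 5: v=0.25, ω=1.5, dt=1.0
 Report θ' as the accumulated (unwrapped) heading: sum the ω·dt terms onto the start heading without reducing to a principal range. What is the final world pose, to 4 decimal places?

(-3.2655, -2.1383, 3.2076)

step 1: θ'=3.0826 (R=-0.2000) → pose (-3.3186, -2.6479, 3.0826)
step 2: θ'=2.5826 (R=1.0000) → pose (-2.8472, -2.7984, 2.5826)
step 3: θ'=0.7076 (R=-0.6000) → pose (-2.9190, -1.8337, 0.7076)
step 4: θ'=1.7076 (R=-0.5000) → pose (-3.0894, -2.2819, 1.7076)
step 5: θ'=3.2076 (R=0.1667) → pose (-3.2655, -2.1383, 3.2076)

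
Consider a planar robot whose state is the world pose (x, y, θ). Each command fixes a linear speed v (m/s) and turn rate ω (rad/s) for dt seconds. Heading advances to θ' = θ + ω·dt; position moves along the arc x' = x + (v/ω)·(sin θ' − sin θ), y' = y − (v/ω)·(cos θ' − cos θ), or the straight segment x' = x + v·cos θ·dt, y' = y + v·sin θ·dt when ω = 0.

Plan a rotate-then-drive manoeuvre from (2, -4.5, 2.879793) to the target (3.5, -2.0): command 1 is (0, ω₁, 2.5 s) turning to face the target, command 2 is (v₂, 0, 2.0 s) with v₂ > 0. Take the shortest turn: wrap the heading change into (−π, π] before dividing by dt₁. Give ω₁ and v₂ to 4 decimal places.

heading to target = atan2(-2−-4.5, 3.5−2) = 1.0304
Δθ = wrap(1.0304 − 2.8798) = -1.8494; ω₁ = Δθ/dt₁ = -0.7398
distance = √((3.5−2)² + (-2−-4.5)²) = 2.9155; v₂ = distance/dt₂ = 1.4577

ω₁ = -0.7398, v₂ = 1.4577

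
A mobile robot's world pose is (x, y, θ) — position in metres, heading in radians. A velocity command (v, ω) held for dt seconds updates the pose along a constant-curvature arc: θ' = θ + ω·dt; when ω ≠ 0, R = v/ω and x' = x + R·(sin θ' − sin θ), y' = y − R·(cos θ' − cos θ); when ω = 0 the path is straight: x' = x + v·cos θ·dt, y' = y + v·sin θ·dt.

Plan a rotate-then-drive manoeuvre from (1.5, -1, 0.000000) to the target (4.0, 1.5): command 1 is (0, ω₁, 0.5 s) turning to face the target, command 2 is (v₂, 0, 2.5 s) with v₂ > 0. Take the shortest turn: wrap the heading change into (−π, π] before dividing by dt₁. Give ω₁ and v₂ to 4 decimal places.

heading to target = atan2(1.5−-1, 4−1.5) = 0.7854
Δθ = wrap(0.7854 − 0.0000) = 0.7854; ω₁ = Δθ/dt₁ = 1.5708
distance = √((4−1.5)² + (1.5−-1)²) = 3.5355; v₂ = distance/dt₂ = 1.4142

ω₁ = 1.5708, v₂ = 1.4142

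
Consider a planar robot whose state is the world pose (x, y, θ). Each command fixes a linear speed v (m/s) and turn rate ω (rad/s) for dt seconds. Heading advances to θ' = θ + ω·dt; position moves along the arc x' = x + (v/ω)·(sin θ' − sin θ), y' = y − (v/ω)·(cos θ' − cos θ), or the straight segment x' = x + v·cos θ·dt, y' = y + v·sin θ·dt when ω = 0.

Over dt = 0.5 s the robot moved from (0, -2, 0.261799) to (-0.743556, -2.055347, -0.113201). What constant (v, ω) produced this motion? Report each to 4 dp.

v = -1.5000, ω = -0.7500

Δθ = -0.113201 − 0.261799 = -0.375000
ω = Δθ/dt = -0.375000/0.5 = -0.7500
R = Δx/(sin θ' − sin θ) = 2.0000
v = R·ω = 2.0000·-0.7500 = -1.5000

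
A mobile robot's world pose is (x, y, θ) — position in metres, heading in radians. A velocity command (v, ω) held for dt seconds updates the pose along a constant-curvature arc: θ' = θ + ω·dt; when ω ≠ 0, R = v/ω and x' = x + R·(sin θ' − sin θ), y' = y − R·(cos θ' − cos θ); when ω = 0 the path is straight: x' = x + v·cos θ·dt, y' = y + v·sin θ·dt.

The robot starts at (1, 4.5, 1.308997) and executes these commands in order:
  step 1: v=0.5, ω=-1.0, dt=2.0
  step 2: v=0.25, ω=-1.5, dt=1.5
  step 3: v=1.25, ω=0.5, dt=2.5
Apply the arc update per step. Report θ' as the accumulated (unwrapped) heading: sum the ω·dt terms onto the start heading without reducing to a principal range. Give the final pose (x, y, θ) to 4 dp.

(-0.2552, 2.3141, -1.6910)

step 1: θ'=-0.6910 (R=-0.5000) → pose (1.8016, 4.7559, -0.6910)
step 2: θ'=-2.9410 (R=-0.1667) → pose (1.7286, 4.4641, -2.9410)
step 3: θ'=-1.6910 (R=2.5000) → pose (-0.2552, 2.3141, -1.6910)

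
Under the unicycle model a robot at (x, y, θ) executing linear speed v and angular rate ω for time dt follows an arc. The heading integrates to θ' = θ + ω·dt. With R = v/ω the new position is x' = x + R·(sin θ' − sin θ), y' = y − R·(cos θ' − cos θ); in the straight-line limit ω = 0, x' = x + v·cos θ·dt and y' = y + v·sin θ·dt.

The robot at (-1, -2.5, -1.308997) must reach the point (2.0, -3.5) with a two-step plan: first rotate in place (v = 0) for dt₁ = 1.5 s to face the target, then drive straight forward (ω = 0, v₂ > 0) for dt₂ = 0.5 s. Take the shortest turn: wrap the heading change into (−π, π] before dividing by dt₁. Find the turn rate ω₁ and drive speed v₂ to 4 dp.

heading to target = atan2(-3.5−-2.5, 2−-1) = -0.3218
Δθ = wrap(-0.3218 − -1.3090) = 0.9872; ω₁ = Δθ/dt₁ = 0.6582
distance = √((2−-1)² + (-3.5−-2.5)²) = 3.1623; v₂ = distance/dt₂ = 6.3246

ω₁ = 0.6582, v₂ = 6.3246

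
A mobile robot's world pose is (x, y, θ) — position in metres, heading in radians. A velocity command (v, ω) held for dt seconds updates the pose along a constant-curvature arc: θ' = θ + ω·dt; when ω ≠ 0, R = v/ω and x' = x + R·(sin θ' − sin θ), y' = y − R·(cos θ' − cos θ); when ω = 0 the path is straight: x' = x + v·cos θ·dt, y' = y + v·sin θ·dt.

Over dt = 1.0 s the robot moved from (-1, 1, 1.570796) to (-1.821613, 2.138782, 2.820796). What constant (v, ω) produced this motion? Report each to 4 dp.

v = 1.5000, ω = 1.2500

Δθ = 2.820796 − 1.570796 = 1.250000
ω = Δθ/dt = 1.250000/1.0 = 1.2500
R = −Δy/(cos θ' − cos θ) = 1.2000
v = R·ω = 1.2000·1.2500 = 1.5000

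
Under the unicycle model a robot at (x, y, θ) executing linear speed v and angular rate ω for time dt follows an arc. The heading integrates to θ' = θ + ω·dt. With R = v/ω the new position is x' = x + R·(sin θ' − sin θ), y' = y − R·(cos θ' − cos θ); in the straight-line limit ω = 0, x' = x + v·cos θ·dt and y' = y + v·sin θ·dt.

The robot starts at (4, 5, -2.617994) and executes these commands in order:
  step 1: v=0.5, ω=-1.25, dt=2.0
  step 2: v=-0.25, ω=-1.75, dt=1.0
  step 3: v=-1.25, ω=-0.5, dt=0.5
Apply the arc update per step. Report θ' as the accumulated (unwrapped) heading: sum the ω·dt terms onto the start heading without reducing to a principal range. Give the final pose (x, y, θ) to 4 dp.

step 1: θ'=-5.1180 (R=-0.4000) → pose (3.4325, 5.5042, -5.1180)
step 2: θ'=-6.8680 (R=0.1429) → pose (3.2223, 5.4415, -6.8680)
step 3: θ'=-7.1180 (R=2.5000) → pose (2.7495, 5.8477, -7.1180)

(2.7495, 5.8477, -7.1180)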